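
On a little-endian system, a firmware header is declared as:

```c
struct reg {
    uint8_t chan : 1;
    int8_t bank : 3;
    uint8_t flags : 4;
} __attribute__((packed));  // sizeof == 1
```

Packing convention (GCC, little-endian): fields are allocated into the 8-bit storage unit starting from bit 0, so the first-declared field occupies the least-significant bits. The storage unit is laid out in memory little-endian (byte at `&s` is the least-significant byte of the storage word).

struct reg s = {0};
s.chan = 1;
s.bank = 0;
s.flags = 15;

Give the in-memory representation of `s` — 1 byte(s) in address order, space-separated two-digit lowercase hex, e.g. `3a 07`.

chan:1 = 1 → 0x1 << 0 → word 0x01
bank:3 = 0 → 0x0 << 1 → word 0x01
flags:4 = 15 → 0xf << 4 → word 0xf1
word = 0xf1 → little-endian bytes:
  [0]=0xf1

f1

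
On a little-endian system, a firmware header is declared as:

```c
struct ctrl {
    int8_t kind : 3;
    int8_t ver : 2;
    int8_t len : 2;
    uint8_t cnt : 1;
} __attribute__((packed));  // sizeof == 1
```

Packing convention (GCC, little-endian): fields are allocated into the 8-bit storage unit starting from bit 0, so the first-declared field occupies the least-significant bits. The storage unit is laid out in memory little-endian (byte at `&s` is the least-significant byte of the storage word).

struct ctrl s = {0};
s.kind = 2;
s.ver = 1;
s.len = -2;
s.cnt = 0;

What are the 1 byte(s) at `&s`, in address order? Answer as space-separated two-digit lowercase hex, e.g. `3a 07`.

kind (3b) val=2 bits=0x2 at bit 0: 0x02
ver (2b) val=1 bits=0x1 at bit 3: 0x0a
len (2b) val=-2 bits=0x2 at bit 5: 0x4a
cnt (1b) val=0 bits=0x0 at bit 7: 0x4a
word = 0x4a → little-endian bytes:
  [0]=0x4a

4a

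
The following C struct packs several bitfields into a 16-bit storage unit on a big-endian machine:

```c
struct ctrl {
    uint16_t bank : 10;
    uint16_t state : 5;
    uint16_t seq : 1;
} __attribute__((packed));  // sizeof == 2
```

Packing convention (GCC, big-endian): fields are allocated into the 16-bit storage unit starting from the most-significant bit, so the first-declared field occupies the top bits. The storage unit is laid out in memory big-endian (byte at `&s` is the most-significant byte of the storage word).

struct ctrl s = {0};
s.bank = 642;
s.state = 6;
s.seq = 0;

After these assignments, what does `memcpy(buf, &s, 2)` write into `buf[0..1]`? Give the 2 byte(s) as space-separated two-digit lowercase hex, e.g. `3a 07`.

a0 8c

bank (10b) val=642 bits=0x282 at bit 6: 0xa080
state (5b) val=6 bits=0x6 at bit 1: 0xa08c
seq (1b) val=0 bits=0x0 at bit 0: 0xa08c
word = 0xa08c → big-endian bytes:
  [0]=0xa0  [1]=0x8c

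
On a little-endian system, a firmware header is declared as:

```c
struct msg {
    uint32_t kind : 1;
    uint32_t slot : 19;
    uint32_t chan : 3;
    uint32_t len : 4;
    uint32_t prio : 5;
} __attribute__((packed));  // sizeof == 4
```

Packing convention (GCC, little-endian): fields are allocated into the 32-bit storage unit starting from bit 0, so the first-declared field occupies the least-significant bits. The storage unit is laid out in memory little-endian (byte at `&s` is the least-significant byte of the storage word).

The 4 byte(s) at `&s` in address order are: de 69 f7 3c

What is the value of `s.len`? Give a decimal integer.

9

[0]=0xde [1]=0x69 [2]=0xf7 [3]=0x3c (little-endian) → word 0x3cf769de
kind:1 @ bit 0 → (0x3cf769de>>0)&0x1 = 0x0
slot:19 @ bit 1 → (0x3cf769de>>1)&0x7ffff = 0x3b4ef
chan:3 @ bit 20 → (0x3cf769de>>20)&0x7 = 0x7
len:4 @ bit 23 → (0x3cf769de>>23)&0xf = 0x9  ←
prio:5 @ bit 27 → (0x3cf769de>>27)&0x1f = 0x7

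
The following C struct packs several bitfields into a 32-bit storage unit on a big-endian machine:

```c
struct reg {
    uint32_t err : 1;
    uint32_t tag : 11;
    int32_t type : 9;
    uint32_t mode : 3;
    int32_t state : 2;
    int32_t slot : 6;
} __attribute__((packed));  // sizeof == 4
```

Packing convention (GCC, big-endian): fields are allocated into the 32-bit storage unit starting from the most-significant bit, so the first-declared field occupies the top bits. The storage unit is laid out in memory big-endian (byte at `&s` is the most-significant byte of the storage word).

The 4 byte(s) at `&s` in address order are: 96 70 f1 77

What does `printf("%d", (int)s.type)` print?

30

[0]=0x96 [1]=0x70 [2]=0xf1 [3]=0x77 (big-endian) → word 0x9670f177
err [31+:1] = (word>>31) & 0x1 = 1
tag [20+:11] = (word>>20) & 0x7ff = 359
type [11+:9] = (word>>11) & 0x1ff = 30  ←
mode [8+:3] = (word>>8) & 0x7 = 1
state [6+:2] = (word>>6) & 0x3 = 1
slot [0+:6] = (word>>0) & 0x3f = 55
type signed 9b, MSB=0: value = 30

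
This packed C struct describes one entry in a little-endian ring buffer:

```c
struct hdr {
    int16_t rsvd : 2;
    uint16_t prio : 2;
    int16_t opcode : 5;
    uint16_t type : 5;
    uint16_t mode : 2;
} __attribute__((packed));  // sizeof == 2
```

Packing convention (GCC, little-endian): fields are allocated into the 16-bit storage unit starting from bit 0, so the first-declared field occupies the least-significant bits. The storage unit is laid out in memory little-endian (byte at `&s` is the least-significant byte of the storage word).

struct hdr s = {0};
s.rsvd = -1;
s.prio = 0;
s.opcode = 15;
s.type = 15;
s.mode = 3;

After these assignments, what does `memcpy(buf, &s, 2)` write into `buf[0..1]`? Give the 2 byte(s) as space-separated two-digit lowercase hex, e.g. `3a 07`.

rsvd:2 = -1 → 0x3 << 0 → word 0x0003
prio:2 = 0 → 0x0 << 2 → word 0x0003
opcode:5 = 15 → 0xf << 4 → word 0x00f3
type:5 = 15 → 0xf << 9 → word 0x1ef3
mode:2 = 3 → 0x3 << 14 → word 0xdef3
word = 0xdef3 → little-endian bytes:
  [0]=0xf3  [1]=0xde

f3 de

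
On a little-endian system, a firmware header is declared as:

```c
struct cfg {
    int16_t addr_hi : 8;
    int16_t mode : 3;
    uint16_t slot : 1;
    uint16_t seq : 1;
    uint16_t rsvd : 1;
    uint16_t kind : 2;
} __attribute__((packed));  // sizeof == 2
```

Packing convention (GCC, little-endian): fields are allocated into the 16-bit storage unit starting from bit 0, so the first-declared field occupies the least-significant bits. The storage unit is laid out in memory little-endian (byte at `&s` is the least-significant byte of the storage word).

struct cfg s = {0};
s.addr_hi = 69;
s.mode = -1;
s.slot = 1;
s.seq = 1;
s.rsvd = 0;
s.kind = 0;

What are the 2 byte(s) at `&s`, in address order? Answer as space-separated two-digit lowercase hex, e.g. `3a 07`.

addr_hi (8b) val=69 bits=0x45 at bit 0: 0x0045
mode (3b) val=-1 bits=0x7 at bit 8: 0x0745
slot (1b) val=1 bits=0x1 at bit 11: 0x0f45
seq (1b) val=1 bits=0x1 at bit 12: 0x1f45
rsvd (1b) val=0 bits=0x0 at bit 13: 0x1f45
kind (2b) val=0 bits=0x0 at bit 14: 0x1f45
word = 0x1f45 → little-endian bytes:
  [0]=0x45  [1]=0x1f

45 1f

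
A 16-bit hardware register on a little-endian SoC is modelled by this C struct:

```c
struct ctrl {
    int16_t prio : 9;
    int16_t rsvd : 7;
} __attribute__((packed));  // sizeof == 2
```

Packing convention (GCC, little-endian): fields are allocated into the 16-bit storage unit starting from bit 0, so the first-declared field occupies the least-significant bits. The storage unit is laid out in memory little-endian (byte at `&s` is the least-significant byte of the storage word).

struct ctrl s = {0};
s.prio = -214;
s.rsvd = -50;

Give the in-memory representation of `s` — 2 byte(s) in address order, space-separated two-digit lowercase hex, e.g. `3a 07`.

2a 9d

prio (9b) val=-214 bits=0x12a at bit 0: 0x012a
rsvd (7b) val=-50 bits=0x4e at bit 9: 0x9d2a
word = 0x9d2a → little-endian bytes:
  [0]=0x2a  [1]=0x9d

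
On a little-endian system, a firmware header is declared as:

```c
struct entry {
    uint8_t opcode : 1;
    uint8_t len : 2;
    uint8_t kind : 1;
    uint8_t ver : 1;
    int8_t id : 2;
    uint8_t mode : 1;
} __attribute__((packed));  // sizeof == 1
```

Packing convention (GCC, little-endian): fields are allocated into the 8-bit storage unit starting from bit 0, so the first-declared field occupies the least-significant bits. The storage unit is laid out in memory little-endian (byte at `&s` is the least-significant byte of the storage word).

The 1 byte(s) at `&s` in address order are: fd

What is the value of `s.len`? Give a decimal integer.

2

[0]=0xfd (little-endian) → word 0xfd
opcode:1 @ bit 0 → (0xfd>>0)&0x1 = 0x1
len:2 @ bit 1 → (0xfd>>1)&0x3 = 0x2  ←
kind:1 @ bit 3 → (0xfd>>3)&0x1 = 0x1
ver:1 @ bit 4 → (0xfd>>4)&0x1 = 0x1
id:2 @ bit 5 → (0xfd>>5)&0x3 = 0x3
mode:1 @ bit 7 → (0xfd>>7)&0x1 = 0x1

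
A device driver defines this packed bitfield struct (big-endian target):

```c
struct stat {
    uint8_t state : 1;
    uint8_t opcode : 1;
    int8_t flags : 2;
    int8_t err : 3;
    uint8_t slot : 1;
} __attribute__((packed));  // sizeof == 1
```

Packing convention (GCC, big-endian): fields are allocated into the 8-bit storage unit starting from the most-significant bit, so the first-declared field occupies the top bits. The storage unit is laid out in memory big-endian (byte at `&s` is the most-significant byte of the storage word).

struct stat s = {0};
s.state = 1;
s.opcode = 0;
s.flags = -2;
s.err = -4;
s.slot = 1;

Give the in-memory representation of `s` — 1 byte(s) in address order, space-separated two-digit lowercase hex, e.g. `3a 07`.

a9

state:1 = 1 → 0x1 << 7 → word 0x80
opcode:1 = 0 → 0x0 << 6 → word 0x80
flags:2 = -2 → 0x2 << 4 → word 0xa0
err:3 = -4 → 0x4 << 1 → word 0xa8
slot:1 = 1 → 0x1 << 0 → word 0xa9
word = 0xa9 → big-endian bytes:
  [0]=0xa9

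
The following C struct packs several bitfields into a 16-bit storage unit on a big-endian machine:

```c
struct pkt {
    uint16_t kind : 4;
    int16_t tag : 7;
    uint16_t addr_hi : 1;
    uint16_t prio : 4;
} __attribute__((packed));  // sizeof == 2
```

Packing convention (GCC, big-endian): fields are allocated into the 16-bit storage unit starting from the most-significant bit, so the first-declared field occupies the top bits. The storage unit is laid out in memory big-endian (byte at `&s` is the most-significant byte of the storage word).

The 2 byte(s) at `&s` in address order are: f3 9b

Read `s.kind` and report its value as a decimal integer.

[0]=0xf3 [1]=0x9b (big-endian) → word 0xf39b
kind:4 @ bit 12 → (0xf39b>>12)&0xf = 0xf  ←
tag:7 @ bit 5 → (0xf39b>>5)&0x7f = 0x1c
addr_hi:1 @ bit 4 → (0xf39b>>4)&0x1 = 0x1
prio:4 @ bit 0 → (0xf39b>>0)&0xf = 0xb

15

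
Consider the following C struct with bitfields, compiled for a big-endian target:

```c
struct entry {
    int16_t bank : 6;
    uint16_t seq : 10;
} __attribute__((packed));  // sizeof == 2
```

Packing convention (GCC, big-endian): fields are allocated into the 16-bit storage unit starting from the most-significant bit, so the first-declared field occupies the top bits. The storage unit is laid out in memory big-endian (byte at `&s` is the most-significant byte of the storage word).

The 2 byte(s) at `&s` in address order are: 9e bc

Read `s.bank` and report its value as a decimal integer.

[0]=0x9e [1]=0xbc (big-endian) → word 0x9ebc
bank [10+:6] = (word>>10) & 0x3f = 39  ←
seq [0+:10] = (word>>0) & 0x3ff = 700
bank signed 6b, MSB=1: 39 - 64 = -25

-25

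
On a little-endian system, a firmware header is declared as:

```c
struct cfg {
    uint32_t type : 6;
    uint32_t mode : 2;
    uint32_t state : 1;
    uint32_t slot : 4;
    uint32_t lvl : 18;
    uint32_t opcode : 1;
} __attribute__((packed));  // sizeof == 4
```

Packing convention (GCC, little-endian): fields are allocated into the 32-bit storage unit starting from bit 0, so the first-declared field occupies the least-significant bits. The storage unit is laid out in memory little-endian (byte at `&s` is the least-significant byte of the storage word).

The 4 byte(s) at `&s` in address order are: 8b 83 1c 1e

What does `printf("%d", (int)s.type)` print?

[0]=0x8b [1]=0x83 [2]=0x1c [3]=0x1e (little-endian) → word 0x1e1c838b
type:6 @ bit 0 → (0x1e1c838b>>0)&0x3f = 0xb  ←
mode:2 @ bit 6 → (0x1e1c838b>>6)&0x3 = 0x2
state:1 @ bit 8 → (0x1e1c838b>>8)&0x1 = 0x1
slot:4 @ bit 9 → (0x1e1c838b>>9)&0xf = 0x1
lvl:18 @ bit 13 → (0x1e1c838b>>13)&0x3ffff = 0xf0e4
opcode:1 @ bit 31 → (0x1e1c838b>>31)&0x1 = 0x0

11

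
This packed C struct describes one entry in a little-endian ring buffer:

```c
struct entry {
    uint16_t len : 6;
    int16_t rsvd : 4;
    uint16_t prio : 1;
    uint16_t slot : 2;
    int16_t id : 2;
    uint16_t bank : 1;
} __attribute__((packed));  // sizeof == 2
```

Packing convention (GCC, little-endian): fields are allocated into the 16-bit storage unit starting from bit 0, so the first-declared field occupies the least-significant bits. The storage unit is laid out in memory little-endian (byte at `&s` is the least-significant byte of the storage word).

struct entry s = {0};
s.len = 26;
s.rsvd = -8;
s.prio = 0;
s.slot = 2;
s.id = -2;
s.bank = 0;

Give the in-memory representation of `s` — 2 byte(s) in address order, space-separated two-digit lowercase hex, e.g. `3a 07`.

1a 52

[0+:6] len=26 & 0x3f = 0x1a; word=0x001a
[6+:4] rsvd=-8 & 0xf = 0x8; word=0x021a
[10+:1] prio=0 & 0x1 = 0x0; word=0x021a
[11+:2] slot=2 & 0x3 = 0x2; word=0x121a
[13+:2] id=-2 & 0x3 = 0x2; word=0x521a
[15+:1] bank=0 & 0x1 = 0x0; word=0x521a
word = 0x521a → little-endian bytes:
  [0]=0x1a  [1]=0x52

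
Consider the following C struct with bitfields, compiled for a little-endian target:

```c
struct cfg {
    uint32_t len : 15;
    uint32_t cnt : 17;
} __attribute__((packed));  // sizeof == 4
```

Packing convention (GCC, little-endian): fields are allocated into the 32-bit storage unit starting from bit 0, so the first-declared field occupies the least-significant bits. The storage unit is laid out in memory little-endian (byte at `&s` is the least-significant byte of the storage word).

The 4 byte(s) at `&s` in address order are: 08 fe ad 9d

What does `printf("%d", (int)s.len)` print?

32264

[0]=0x08 [1]=0xfe [2]=0xad [3]=0x9d (little-endian) → word 0x9dadfe08
len [0+:15] = (word>>0) & 0x7fff = 32264  ←
cnt [15+:17] = (word>>15) & 0x1ffff = 80731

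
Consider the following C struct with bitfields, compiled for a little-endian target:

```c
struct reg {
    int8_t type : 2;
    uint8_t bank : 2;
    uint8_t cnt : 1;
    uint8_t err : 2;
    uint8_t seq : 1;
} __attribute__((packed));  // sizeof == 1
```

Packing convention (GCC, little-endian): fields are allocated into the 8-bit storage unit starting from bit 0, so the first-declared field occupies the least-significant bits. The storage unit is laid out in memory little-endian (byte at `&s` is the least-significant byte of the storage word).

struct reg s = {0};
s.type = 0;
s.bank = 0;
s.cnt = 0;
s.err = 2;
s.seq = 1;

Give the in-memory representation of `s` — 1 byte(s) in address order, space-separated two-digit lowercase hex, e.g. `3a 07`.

type:2 = 0 → 0x0 << 0 → word 0x00
bank:2 = 0 → 0x0 << 2 → word 0x00
cnt:1 = 0 → 0x0 << 4 → word 0x00
err:2 = 2 → 0x2 << 5 → word 0x40
seq:1 = 1 → 0x1 << 7 → word 0xc0
word = 0xc0 → little-endian bytes:
  [0]=0xc0

c0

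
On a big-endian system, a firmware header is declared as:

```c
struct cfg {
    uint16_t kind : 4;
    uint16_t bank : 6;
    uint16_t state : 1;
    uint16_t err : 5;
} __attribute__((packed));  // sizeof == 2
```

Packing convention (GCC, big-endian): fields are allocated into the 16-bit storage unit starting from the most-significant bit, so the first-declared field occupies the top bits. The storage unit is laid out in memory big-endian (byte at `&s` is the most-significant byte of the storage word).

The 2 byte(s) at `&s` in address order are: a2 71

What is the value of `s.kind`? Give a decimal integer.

[0]=0xa2 [1]=0x71 (big-endian) → word 0xa271
kind:4 @ bit 12 → (0xa271>>12)&0xf = 0xa  ←
bank:6 @ bit 6 → (0xa271>>6)&0x3f = 0x9
state:1 @ bit 5 → (0xa271>>5)&0x1 = 0x1
err:5 @ bit 0 → (0xa271>>0)&0x1f = 0x11

10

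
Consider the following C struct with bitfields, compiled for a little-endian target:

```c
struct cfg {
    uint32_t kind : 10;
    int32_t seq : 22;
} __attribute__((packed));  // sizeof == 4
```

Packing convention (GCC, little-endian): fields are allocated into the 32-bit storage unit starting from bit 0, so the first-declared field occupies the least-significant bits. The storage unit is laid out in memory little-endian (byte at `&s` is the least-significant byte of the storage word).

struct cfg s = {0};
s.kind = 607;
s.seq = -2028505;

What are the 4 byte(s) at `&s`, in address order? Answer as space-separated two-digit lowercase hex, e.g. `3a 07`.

5f 9e 30 84

[0+:10] kind=607 & 0x3ff = 0x25f; word=0x0000025f
[10+:22] seq=-2028505 & 0x3fffff = 0x210c27; word=0x84309e5f
word = 0x84309e5f → little-endian bytes:
  [0]=0x5f  [1]=0x9e  [2]=0x30  [3]=0x84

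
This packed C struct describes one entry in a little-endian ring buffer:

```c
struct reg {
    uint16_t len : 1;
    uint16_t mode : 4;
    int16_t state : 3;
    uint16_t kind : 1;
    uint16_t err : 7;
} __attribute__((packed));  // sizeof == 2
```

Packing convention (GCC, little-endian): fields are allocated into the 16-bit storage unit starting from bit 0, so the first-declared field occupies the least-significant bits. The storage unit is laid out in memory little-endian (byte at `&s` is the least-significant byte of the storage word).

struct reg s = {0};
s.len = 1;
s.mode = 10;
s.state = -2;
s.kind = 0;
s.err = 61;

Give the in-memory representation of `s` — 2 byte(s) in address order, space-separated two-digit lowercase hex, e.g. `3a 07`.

len:1 = 1 → 0x1 << 0 → word 0x0001
mode:4 = 10 → 0xa << 1 → word 0x0015
state:3 = -2 → 0x6 << 5 → word 0x00d5
kind:1 = 0 → 0x0 << 8 → word 0x00d5
err:7 = 61 → 0x3d << 9 → word 0x7ad5
word = 0x7ad5 → little-endian bytes:
  [0]=0xd5  [1]=0x7a

d5 7a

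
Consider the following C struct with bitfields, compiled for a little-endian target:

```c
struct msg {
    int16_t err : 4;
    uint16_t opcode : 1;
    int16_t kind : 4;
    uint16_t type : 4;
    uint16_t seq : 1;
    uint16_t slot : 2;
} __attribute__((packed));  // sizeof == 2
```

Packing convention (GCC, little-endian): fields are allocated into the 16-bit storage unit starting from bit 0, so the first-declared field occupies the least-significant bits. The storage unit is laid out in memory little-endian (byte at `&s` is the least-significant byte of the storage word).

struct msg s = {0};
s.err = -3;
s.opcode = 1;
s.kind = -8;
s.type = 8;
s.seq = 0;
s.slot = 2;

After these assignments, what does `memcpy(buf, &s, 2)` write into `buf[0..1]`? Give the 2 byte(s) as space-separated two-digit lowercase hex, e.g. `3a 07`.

err:4 = -3 → 0xd << 0 → word 0x000d
opcode:1 = 1 → 0x1 << 4 → word 0x001d
kind:4 = -8 → 0x8 << 5 → word 0x011d
type:4 = 8 → 0x8 << 9 → word 0x111d
seq:1 = 0 → 0x0 << 13 → word 0x111d
slot:2 = 2 → 0x2 << 14 → word 0x911d
word = 0x911d → little-endian bytes:
  [0]=0x1d  [1]=0x91

1d 91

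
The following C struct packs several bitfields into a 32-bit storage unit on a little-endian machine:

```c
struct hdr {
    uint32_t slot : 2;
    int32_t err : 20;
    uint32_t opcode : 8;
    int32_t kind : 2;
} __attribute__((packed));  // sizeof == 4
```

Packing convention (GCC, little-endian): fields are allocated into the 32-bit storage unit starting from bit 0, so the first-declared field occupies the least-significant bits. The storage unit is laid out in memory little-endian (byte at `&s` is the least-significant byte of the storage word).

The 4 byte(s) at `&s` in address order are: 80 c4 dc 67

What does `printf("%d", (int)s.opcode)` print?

[0]=0x80 [1]=0xc4 [2]=0xdc [3]=0x67 (little-endian) → word 0x67dcc480
slot:2 @ bit 0 → (0x67dcc480>>0)&0x3 = 0x0
err:20 @ bit 2 → (0x67dcc480>>2)&0xfffff = 0x73120
opcode:8 @ bit 22 → (0x67dcc480>>22)&0xff = 0x9f  ←
kind:2 @ bit 30 → (0x67dcc480>>30)&0x3 = 0x1

159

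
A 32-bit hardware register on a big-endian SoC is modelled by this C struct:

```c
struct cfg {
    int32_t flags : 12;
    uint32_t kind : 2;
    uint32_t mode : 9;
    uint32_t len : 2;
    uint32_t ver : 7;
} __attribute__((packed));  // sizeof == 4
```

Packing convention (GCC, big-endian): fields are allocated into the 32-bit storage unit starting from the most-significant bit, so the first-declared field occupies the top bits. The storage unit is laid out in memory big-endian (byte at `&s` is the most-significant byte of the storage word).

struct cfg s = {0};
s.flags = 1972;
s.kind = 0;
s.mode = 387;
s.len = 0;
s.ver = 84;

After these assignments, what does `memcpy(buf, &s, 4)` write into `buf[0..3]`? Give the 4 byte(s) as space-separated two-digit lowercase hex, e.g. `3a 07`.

7b 43 06 54

flags (12b) val=1972 bits=0x7b4 at bit 20: 0x7b400000
kind (2b) val=0 bits=0x0 at bit 18: 0x7b400000
mode (9b) val=387 bits=0x183 at bit 9: 0x7b430600
len (2b) val=0 bits=0x0 at bit 7: 0x7b430600
ver (7b) val=84 bits=0x54 at bit 0: 0x7b430654
word = 0x7b430654 → big-endian bytes:
  [0]=0x7b  [1]=0x43  [2]=0x06  [3]=0x54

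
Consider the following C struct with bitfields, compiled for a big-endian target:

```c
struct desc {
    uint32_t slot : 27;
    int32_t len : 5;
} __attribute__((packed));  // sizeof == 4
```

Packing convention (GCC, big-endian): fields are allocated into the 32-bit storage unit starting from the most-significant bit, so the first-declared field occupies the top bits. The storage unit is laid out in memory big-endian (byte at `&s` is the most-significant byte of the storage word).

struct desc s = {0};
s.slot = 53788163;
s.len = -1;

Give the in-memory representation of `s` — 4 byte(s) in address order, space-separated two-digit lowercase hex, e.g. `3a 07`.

66 97 c0 7f

slot (27b) val=53788163 bits=0x334be03 at bit 5: 0x6697c060
len (5b) val=-1 bits=0x1f at bit 0: 0x6697c07f
word = 0x6697c07f → big-endian bytes:
  [0]=0x66  [1]=0x97  [2]=0xc0  [3]=0x7f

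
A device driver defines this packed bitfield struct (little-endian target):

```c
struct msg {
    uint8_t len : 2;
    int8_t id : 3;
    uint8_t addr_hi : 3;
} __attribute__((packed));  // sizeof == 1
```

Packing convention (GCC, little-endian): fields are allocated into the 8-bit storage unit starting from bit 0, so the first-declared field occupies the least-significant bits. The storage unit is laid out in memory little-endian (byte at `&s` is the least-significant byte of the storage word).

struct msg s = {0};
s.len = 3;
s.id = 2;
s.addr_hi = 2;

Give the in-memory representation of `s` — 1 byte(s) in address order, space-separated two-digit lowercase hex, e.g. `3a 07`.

4b

[0+:2] len=3 & 0x3 = 0x3; word=0x03
[2+:3] id=2 & 0x7 = 0x2; word=0x0b
[5+:3] addr_hi=2 & 0x7 = 0x2; word=0x4b
word = 0x4b → little-endian bytes:
  [0]=0x4b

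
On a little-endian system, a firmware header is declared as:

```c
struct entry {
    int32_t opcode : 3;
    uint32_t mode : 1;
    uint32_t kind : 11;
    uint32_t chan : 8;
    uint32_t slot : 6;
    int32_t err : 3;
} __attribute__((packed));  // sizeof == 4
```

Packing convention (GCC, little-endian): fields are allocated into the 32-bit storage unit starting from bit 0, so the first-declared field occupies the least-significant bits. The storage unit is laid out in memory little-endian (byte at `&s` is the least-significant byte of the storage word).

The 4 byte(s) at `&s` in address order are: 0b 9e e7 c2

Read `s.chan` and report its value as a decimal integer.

[0]=0x0b [1]=0x9e [2]=0xe7 [3]=0xc2 (little-endian) → word 0xc2e79e0b
opcode:3 @ bit 0 → (0xc2e79e0b>>0)&0x7 = 0x3
mode:1 @ bit 3 → (0xc2e79e0b>>3)&0x1 = 0x1
kind:11 @ bit 4 → (0xc2e79e0b>>4)&0x7ff = 0x1e0
chan:8 @ bit 15 → (0xc2e79e0b>>15)&0xff = 0xcf  ←
slot:6 @ bit 23 → (0xc2e79e0b>>23)&0x3f = 0x5
err:3 @ bit 29 → (0xc2e79e0b>>29)&0x7 = 0x6

207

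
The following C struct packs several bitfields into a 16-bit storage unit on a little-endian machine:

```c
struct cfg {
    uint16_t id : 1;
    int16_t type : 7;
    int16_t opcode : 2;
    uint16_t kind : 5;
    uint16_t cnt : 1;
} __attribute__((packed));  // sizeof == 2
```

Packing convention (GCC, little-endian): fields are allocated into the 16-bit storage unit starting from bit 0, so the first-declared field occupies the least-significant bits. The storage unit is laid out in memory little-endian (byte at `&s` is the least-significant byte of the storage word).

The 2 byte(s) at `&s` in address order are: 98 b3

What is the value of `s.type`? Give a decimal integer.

-52

[0]=0x98 [1]=0xb3 (little-endian) → word 0xb398
id [0+:1] = (word>>0) & 0x1 = 0
type [1+:7] = (word>>1) & 0x7f = 76  ←
opcode [8+:2] = (word>>8) & 0x3 = 3
kind [10+:5] = (word>>10) & 0x1f = 12
cnt [15+:1] = (word>>15) & 0x1 = 1
type signed 7b, MSB=1: 76 - 128 = -52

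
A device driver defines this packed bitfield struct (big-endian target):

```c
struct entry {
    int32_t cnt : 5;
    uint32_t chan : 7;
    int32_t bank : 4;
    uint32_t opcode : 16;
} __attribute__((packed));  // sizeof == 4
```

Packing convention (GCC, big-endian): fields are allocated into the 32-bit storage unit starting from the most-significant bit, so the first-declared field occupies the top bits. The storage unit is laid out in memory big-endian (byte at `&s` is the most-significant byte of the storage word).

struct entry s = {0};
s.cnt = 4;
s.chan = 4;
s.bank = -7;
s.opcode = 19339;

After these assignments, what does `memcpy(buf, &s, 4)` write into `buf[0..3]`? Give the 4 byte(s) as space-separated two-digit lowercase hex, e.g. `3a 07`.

cnt:5 = 4 → 0x4 << 27 → word 0x20000000
chan:7 = 4 → 0x4 << 20 → word 0x20400000
bank:4 = -7 → 0x9 << 16 → word 0x20490000
opcode:16 = 19339 → 0x4b8b << 0 → word 0x20494b8b
word = 0x20494b8b → big-endian bytes:
  [0]=0x20  [1]=0x49  [2]=0x4b  [3]=0x8b

20 49 4b 8b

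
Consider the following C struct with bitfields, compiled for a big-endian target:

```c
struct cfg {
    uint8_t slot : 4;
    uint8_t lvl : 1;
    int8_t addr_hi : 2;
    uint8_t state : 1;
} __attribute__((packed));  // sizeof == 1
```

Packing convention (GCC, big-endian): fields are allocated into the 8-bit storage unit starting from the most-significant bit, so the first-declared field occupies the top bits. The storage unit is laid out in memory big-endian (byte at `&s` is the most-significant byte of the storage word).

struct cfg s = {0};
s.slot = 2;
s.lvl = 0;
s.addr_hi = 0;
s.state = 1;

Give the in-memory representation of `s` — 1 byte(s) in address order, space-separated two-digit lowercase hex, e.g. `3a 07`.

21

slot:4 = 2 → 0x2 << 4 → word 0x20
lvl:1 = 0 → 0x0 << 3 → word 0x20
addr_hi:2 = 0 → 0x0 << 1 → word 0x20
state:1 = 1 → 0x1 << 0 → word 0x21
word = 0x21 → big-endian bytes:
  [0]=0x21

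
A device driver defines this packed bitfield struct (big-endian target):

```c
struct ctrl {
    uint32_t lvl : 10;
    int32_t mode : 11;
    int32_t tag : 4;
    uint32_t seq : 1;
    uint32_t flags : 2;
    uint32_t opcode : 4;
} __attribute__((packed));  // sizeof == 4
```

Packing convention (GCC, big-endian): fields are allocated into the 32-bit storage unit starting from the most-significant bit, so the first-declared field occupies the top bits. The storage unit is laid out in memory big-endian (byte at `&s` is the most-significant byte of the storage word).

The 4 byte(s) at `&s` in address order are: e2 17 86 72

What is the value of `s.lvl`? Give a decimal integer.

904

[0]=0xe2 [1]=0x17 [2]=0x86 [3]=0x72 (big-endian) → word 0xe2178672
lvl:10 @ bit 22 → (0xe2178672>>22)&0x3ff = 0x388  ←
mode:11 @ bit 11 → (0xe2178672>>11)&0x7ff = 0x2f0
tag:4 @ bit 7 → (0xe2178672>>7)&0xf = 0xc
seq:1 @ bit 6 → (0xe2178672>>6)&0x1 = 0x1
flags:2 @ bit 4 → (0xe2178672>>4)&0x3 = 0x3
opcode:4 @ bit 0 → (0xe2178672>>0)&0xf = 0x2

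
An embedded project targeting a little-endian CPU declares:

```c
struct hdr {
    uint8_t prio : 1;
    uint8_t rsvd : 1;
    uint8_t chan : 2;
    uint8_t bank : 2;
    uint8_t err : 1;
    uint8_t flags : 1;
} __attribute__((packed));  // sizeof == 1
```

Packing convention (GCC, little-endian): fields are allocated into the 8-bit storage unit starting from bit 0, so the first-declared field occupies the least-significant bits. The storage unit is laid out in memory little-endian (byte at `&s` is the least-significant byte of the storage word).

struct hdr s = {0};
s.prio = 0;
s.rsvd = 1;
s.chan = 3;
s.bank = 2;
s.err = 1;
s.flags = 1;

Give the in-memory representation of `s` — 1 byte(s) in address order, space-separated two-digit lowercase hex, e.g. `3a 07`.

ee

prio:1 = 0 → 0x0 << 0 → word 0x00
rsvd:1 = 1 → 0x1 << 1 → word 0x02
chan:2 = 3 → 0x3 << 2 → word 0x0e
bank:2 = 2 → 0x2 << 4 → word 0x2e
err:1 = 1 → 0x1 << 6 → word 0x6e
flags:1 = 1 → 0x1 << 7 → word 0xee
word = 0xee → little-endian bytes:
  [0]=0xee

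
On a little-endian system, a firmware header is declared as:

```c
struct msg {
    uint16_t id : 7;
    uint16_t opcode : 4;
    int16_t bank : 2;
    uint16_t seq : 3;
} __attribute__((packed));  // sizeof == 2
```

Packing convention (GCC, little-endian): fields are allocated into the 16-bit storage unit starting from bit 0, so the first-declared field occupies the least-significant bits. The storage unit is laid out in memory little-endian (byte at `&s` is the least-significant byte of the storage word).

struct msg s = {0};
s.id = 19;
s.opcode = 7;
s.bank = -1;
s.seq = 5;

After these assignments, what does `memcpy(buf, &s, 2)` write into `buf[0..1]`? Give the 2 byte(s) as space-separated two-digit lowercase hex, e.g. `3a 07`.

id:7 = 19 → 0x13 << 0 → word 0x0013
opcode:4 = 7 → 0x7 << 7 → word 0x0393
bank:2 = -1 → 0x3 << 11 → word 0x1b93
seq:3 = 5 → 0x5 << 13 → word 0xbb93
word = 0xbb93 → little-endian bytes:
  [0]=0x93  [1]=0xbb

93 bb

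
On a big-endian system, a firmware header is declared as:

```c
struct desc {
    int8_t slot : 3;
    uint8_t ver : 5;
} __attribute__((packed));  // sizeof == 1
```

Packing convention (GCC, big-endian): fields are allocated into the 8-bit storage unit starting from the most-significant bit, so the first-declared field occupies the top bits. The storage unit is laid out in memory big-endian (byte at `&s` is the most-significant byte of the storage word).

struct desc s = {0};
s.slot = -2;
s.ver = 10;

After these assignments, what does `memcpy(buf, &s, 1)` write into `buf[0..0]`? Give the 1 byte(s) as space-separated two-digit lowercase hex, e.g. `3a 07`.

ca

slot:3 = -2 → 0x6 << 5 → word 0xc0
ver:5 = 10 → 0xa << 0 → word 0xca
word = 0xca → big-endian bytes:
  [0]=0xca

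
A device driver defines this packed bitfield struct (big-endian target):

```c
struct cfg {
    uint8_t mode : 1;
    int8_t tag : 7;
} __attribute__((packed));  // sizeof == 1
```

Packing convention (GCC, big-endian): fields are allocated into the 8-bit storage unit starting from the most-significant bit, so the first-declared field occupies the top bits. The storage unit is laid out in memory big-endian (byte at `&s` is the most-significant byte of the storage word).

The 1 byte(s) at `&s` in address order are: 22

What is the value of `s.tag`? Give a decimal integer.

34

[0]=0x22 (big-endian) → word 0x22
mode [7+:1] = (word>>7) & 0x1 = 0
tag [0+:7] = (word>>0) & 0x7f = 34  ←
tag signed 7b, MSB=0: value = 34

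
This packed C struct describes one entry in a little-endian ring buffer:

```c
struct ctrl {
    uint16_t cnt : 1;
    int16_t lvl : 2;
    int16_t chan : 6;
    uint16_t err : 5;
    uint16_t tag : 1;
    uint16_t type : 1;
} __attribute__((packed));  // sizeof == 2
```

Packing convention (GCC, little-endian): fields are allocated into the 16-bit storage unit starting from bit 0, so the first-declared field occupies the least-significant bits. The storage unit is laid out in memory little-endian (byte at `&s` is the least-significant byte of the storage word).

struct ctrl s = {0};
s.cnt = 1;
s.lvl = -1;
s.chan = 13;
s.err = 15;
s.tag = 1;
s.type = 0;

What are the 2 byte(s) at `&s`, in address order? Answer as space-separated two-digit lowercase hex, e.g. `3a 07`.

6f 5e

cnt (1b) val=1 bits=0x1 at bit 0: 0x0001
lvl (2b) val=-1 bits=0x3 at bit 1: 0x0007
chan (6b) val=13 bits=0xd at bit 3: 0x006f
err (5b) val=15 bits=0xf at bit 9: 0x1e6f
tag (1b) val=1 bits=0x1 at bit 14: 0x5e6f
type (1b) val=0 bits=0x0 at bit 15: 0x5e6f
word = 0x5e6f → little-endian bytes:
  [0]=0x6f  [1]=0x5e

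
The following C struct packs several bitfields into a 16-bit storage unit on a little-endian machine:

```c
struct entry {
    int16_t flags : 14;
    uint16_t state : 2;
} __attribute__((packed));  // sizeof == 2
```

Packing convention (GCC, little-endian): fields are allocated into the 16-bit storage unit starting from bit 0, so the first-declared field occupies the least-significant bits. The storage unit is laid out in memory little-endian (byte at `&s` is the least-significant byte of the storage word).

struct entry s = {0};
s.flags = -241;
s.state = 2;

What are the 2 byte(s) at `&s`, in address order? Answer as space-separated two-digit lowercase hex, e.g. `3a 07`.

flags (14b) val=-241 bits=0x3f0f at bit 0: 0x3f0f
state (2b) val=2 bits=0x2 at bit 14: 0xbf0f
word = 0xbf0f → little-endian bytes:
  [0]=0x0f  [1]=0xbf

0f bf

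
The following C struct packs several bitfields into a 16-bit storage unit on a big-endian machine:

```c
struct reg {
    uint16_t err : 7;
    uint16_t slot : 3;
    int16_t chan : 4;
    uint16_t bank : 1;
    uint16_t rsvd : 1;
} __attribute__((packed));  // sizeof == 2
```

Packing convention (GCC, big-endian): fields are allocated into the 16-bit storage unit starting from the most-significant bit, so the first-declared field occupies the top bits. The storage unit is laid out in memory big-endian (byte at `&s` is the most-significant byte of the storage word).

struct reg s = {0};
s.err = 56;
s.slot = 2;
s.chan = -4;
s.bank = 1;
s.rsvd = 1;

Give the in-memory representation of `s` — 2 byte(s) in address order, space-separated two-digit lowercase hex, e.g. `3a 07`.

70 b3

err:7 = 56 → 0x38 << 9 → word 0x7000
slot:3 = 2 → 0x2 << 6 → word 0x7080
chan:4 = -4 → 0xc << 2 → word 0x70b0
bank:1 = 1 → 0x1 << 1 → word 0x70b2
rsvd:1 = 1 → 0x1 << 0 → word 0x70b3
word = 0x70b3 → big-endian bytes:
  [0]=0x70  [1]=0xb3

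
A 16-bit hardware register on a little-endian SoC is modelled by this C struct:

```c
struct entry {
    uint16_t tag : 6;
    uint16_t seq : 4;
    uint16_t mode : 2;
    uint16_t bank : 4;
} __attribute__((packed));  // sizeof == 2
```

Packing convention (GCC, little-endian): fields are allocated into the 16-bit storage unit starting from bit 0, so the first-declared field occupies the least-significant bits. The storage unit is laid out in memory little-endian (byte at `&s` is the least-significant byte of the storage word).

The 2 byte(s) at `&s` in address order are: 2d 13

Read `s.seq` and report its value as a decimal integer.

12

[0]=0x2d [1]=0x13 (little-endian) → word 0x132d
tag [0+:6] = (word>>0) & 0x3f = 45
seq [6+:4] = (word>>6) & 0xf = 12  ←
mode [10+:2] = (word>>10) & 0x3 = 0
bank [12+:4] = (word>>12) & 0xf = 1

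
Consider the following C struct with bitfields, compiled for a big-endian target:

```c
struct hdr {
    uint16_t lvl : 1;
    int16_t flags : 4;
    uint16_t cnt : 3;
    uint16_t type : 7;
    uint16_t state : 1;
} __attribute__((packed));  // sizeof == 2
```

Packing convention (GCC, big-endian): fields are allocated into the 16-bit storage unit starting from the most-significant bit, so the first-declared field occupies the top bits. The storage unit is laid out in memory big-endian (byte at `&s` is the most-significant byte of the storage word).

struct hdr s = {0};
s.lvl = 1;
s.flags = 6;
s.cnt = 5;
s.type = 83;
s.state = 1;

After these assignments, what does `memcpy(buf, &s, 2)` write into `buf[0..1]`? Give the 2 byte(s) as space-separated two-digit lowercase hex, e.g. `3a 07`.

[15+:1] lvl=1 & 0x1 = 0x1; word=0x8000
[11+:4] flags=6 & 0xf = 0x6; word=0xb000
[8+:3] cnt=5 & 0x7 = 0x5; word=0xb500
[1+:7] type=83 & 0x7f = 0x53; word=0xb5a6
[0+:1] state=1 & 0x1 = 0x1; word=0xb5a7
word = 0xb5a7 → big-endian bytes:
  [0]=0xb5  [1]=0xa7

b5 a7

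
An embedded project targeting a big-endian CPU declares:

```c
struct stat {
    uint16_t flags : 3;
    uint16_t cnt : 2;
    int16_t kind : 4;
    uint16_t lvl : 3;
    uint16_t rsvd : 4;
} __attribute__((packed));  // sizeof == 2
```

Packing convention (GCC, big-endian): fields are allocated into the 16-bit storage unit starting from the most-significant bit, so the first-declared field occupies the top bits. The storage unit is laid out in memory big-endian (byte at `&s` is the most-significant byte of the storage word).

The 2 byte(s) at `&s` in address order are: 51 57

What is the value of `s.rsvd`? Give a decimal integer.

[0]=0x51 [1]=0x57 (big-endian) → word 0x5157
flags:3 @ bit 13 → (0x5157>>13)&0x7 = 0x2
cnt:2 @ bit 11 → (0x5157>>11)&0x3 = 0x2
kind:4 @ bit 7 → (0x5157>>7)&0xf = 0x2
lvl:3 @ bit 4 → (0x5157>>4)&0x7 = 0x5
rsvd:4 @ bit 0 → (0x5157>>0)&0xf = 0x7  ←

7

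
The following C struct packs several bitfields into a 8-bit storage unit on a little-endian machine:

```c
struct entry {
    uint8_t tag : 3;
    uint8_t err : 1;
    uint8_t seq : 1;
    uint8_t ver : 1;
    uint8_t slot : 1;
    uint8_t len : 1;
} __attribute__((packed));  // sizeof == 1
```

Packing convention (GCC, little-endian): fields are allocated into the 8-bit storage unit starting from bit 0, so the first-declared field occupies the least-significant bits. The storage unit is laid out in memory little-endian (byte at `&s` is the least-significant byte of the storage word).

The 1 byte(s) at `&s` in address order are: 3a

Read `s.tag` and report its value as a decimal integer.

2

[0]=0x3a (little-endian) → word 0x3a
tag:3 @ bit 0 → (0x3a>>0)&0x7 = 0x2  ←
err:1 @ bit 3 → (0x3a>>3)&0x1 = 0x1
seq:1 @ bit 4 → (0x3a>>4)&0x1 = 0x1
ver:1 @ bit 5 → (0x3a>>5)&0x1 = 0x1
slot:1 @ bit 6 → (0x3a>>6)&0x1 = 0x0
len:1 @ bit 7 → (0x3a>>7)&0x1 = 0x0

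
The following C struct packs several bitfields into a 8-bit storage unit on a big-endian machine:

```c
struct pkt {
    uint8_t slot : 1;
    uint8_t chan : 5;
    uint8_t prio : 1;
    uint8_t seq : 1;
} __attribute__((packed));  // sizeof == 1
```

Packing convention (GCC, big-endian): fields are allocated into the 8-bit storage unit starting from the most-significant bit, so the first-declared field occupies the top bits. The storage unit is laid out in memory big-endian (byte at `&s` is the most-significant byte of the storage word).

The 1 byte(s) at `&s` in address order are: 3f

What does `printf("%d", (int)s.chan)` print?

[0]=0x3f (big-endian) → word 0x3f
slot [7+:1] = (word>>7) & 0x1 = 0
chan [2+:5] = (word>>2) & 0x1f = 15  ←
prio [1+:1] = (word>>1) & 0x1 = 1
seq [0+:1] = (word>>0) & 0x1 = 1

15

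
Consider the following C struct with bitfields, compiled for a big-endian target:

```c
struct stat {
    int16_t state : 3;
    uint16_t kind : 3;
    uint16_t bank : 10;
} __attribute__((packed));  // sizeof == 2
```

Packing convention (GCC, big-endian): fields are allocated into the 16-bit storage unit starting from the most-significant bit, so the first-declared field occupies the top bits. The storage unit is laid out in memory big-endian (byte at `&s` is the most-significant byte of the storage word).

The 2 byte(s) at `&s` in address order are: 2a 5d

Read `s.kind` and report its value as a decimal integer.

2

[0]=0x2a [1]=0x5d (big-endian) → word 0x2a5d
state:3 @ bit 13 → (0x2a5d>>13)&0x7 = 0x1
kind:3 @ bit 10 → (0x2a5d>>10)&0x7 = 0x2  ←
bank:10 @ bit 0 → (0x2a5d>>0)&0x3ff = 0x25d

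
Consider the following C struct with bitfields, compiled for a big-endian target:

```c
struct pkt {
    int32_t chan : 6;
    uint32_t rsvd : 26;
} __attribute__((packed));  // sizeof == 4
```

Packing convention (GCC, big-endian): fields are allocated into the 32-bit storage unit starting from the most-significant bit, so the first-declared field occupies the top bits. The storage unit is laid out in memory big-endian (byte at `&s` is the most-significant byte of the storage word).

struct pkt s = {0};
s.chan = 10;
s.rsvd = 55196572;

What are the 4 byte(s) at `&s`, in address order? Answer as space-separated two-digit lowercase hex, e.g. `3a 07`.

chan (6b) val=10 bits=0xa at bit 26: 0x28000000
rsvd (26b) val=55196572 bits=0x34a3b9c at bit 0: 0x2b4a3b9c
word = 0x2b4a3b9c → big-endian bytes:
  [0]=0x2b  [1]=0x4a  [2]=0x3b  [3]=0x9c

2b 4a 3b 9c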